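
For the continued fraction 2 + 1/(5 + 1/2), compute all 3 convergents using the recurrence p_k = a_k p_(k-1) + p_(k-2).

2/1, 11/5, 24/11

Using the convergent recurrence p_i = a_i*p_{i-1} + p_{i-2}, q_i = a_i*q_{i-1} + q_{i-2} with p_{-2}=0, p_{-1}=1, q_{-2}=1, q_{-1}=0:
  i=0: a_0=2, p_0 = 2*1 + 0 = 2, q_0 = 2*0 + 1 = 1.
  i=1: a_1=5, p_1 = 5*2 + 1 = 11, q_1 = 5*1 + 0 = 5.
  i=2: a_2=2, p_2 = 2*11 + 2 = 24, q_2 = 2*5 + 1 = 11.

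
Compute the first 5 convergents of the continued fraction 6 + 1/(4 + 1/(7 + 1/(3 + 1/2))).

Using the convergent recurrence p_i = a_i*p_{i-1} + p_{i-2}, q_i = a_i*q_{i-1} + q_{i-2} with p_{-2}=0, p_{-1}=1, q_{-2}=1, q_{-1}=0:
  i=0: a_0=6, p_0 = 6*1 + 0 = 6, q_0 = 6*0 + 1 = 1.
  i=1: a_1=4, p_1 = 4*6 + 1 = 25, q_1 = 4*1 + 0 = 4.
  i=2: a_2=7, p_2 = 7*25 + 6 = 181, q_2 = 7*4 + 1 = 29.
  i=3: a_3=3, p_3 = 3*181 + 25 = 568, q_3 = 3*29 + 4 = 91.
  i=4: a_4=2, p_4 = 2*568 + 181 = 1317, q_4 = 2*91 + 29 = 211.

6/1, 25/4, 181/29, 568/91, 1317/211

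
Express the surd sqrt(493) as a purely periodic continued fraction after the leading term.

[22; (4, 1, 10, 3, 3, 10, 1, 4, 44)]

Write x_i = (sqrt(493) + m_i)/d_i with (m_0, d_0) = (0, 1). a_0 = floor(sqrt(493)) = 22, since 22^2 = 484 <= 493 < 529 = 23^2.
Iterate m_{i+1} = d_i*a_i - m_i, d_{i+1} = (493 - m_{i+1}^2)/d_i, a_{i+1} = floor((a_0 + m_{i+1})/d_{i+1}):
  m_1 = 1*22 - 0 = 22, d_1 = (493 - 22^2)/1 = 9/1 = 9, a_1 = floor((22 + 22)/9) = 4.
  m_2 = 9*4 - 22 = 14, d_2 = (493 - 14^2)/9 = 297/9 = 33, a_2 = floor((22 + 14)/33) = 1.
  m_3 = 33*1 - 14 = 19, d_3 = (493 - 19^2)/33 = 132/33 = 4, a_3 = floor((22 + 19)/4) = 10.
  m_4 = 4*10 - 19 = 21, d_4 = (493 - 21^2)/4 = 52/4 = 13, a_4 = floor((22 + 21)/13) = 3.
  m_5 = 13*3 - 21 = 18, d_5 = (493 - 18^2)/13 = 169/13 = 13, a_5 = floor((22 + 18)/13) = 3.
  m_6 = 13*3 - 18 = 21, d_6 = (493 - 21^2)/13 = 52/13 = 4, a_6 = floor((22 + 21)/4) = 10.
  m_7 = 4*10 - 21 = 19, d_7 = (493 - 19^2)/4 = 132/4 = 33, a_7 = floor((22 + 19)/33) = 1.
  m_8 = 33*1 - 19 = 14, d_8 = (493 - 14^2)/33 = 297/33 = 9, a_8 = floor((22 + 14)/9) = 4.
  m_9 = 9*4 - 14 = 22, d_9 = (493 - 22^2)/9 = 9/9 = 1, a_9 = floor((22 + 22)/1) = 44.
  m_10 = 1*44 - 22 = 22, d_10 = (493 - 22^2)/1 = 9/1 = 9: (m_10, d_10) = (m_1, d_1) = (22, 9), so from here the quotients repeat a_1, ..., a_9; the period length is 9.
Hence the expansion of sqrt(493) is a_0 = 22 followed by the repeating block 4, 1, 10, 3, 3, 10, 1, 4, 44 (period 9).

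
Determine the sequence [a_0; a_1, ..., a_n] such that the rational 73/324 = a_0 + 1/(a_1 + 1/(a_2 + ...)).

Run the Euclidean algorithm on 73 and 324; the successive quotients are the partial quotients a_0, a_1, ... (each step inverts the fractional part left over by the previous one):
  73 = 0*324 + 73, so a_0 = 0.
  324 = 4*73 + 32, so a_1 = 4.
  73 = 2*32 + 9, so a_2 = 2.
  32 = 3*9 + 5, so a_3 = 3.
  9 = 1*5 + 4, so a_4 = 1.
  5 = 1*4 + 1, so a_5 = 1.
  4 = 4*1 + 0, so a_6 = 4.
The remainder reaches 0 after 7 divisions, so the expansion has 7 partial quotients, read off in order.

[0; 4, 2, 3, 1, 1, 4]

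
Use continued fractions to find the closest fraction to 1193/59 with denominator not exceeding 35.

647/32

Expand x = 1193/59 as a continued fraction with the Euclidean algorithm:
  1193 = 20*59 + 13, so a_0 = 20.
  59 = 4*13 + 7, so a_1 = 4.
  13 = 1*7 + 6, so a_2 = 1.
  7 = 1*6 + 1, so a_3 = 1.
  6 = 6*1 + 0, so a_4 = 6.
so x = [20; 4, 1, 1, 6].
Convergents (p_i = a_i*p_{i-1} + p_{i-2}, q_i = a_i*q_{i-1} + q_{i-2} with p_{-2}=0, p_{-1}=1, q_{-2}=1, q_{-1}=0), until the denominator exceeds 35:
  i=0: a_0=20, p_0 = 20*1 + 0 = 20, q_0 = 20*0 + 1 = 1.
  i=1: a_1=4, p_1 = 4*20 + 1 = 81, q_1 = 4*1 + 0 = 4.
  i=2: a_2=1, p_2 = 1*81 + 20 = 101, q_2 = 1*4 + 1 = 5.
  i=3: a_3=1, p_3 = 1*101 + 81 = 182, q_3 = 1*5 + 4 = 9.
  i=4: a_4=6, p_4 = 6*182 + 101 = 1193, q_4 = 6*9 + 5 = 59.
q_4 = 59 > 35, so the last convergent with denominator <= 35 is p_3/q_3 = 182/9.
The closest fraction with denominator <= 35 is either p_3/q_3 or the intermediate fraction (k*p_3 + p_2)/(k*q_3 + q_2) with the largest k >= 1 whose denominator stays <= 35; these approach x as k grows, and every other convergent or intermediate fraction in range is farther away.
Largest k: floor((35 - q_2)/q_3) = floor((35 - 5)/9) = 3.
That gives (3*182 + 101)/(3*9 + 5) = 647/32.
Compare the errors: |x - 182/9| = |1193*9 - 182*59|/(59*9) = 1/531, and |x - 647/32| = |1193*32 - 647*59|/(59*32) = 3/1888.
Cross-multiplying, 3*531 = 1593 < 1888 = 1*1888, so 3/1888 is smaller: the intermediate fraction 647/32 is closer to x than 182/9.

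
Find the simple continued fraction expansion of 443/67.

Run the Euclidean algorithm on 443 and 67; the successive quotients are the partial quotients a_0, a_1, ... (each step inverts the fractional part left over by the previous one):
  443 = 6*67 + 41, so a_0 = 6.
  67 = 1*41 + 26, so a_1 = 1.
  41 = 1*26 + 15, so a_2 = 1.
  26 = 1*15 + 11, so a_3 = 1.
  15 = 1*11 + 4, so a_4 = 1.
  11 = 2*4 + 3, so a_5 = 2.
  4 = 1*3 + 1, so a_6 = 1.
  3 = 3*1 + 0, so a_7 = 3.
The remainder reaches 0 after 8 divisions, so the expansion has 8 partial quotients, read off in order.

[6; 1, 1, 1, 1, 2, 1, 3]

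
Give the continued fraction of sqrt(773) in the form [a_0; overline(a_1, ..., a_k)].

[27; overline(1, 4, 13, 1, 2, 2, 1, 13, 4, 1, 54)]

Write x_i = (sqrt(773) + m_i)/d_i with (m_0, d_0) = (0, 1). a_0 = floor(sqrt(773)) = 27, since 27^2 = 729 <= 773 < 784 = 28^2.
Iterate m_{i+1} = d_i*a_i - m_i, d_{i+1} = (773 - m_{i+1}^2)/d_i, a_{i+1} = floor((a_0 + m_{i+1})/d_{i+1}):
  m_1 = 1*27 - 0 = 27, d_1 = (773 - 27^2)/1 = 44/1 = 44, a_1 = floor((27 + 27)/44) = 1.
  m_2 = 44*1 - 27 = 17, d_2 = (773 - 17^2)/44 = 484/44 = 11, a_2 = floor((27 + 17)/11) = 4.
  m_3 = 11*4 - 17 = 27, d_3 = (773 - 27^2)/11 = 44/11 = 4, a_3 = floor((27 + 27)/4) = 13.
  m_4 = 4*13 - 27 = 25, d_4 = (773 - 25^2)/4 = 148/4 = 37, a_4 = floor((27 + 25)/37) = 1.
  m_5 = 37*1 - 25 = 12, d_5 = (773 - 12^2)/37 = 629/37 = 17, a_5 = floor((27 + 12)/17) = 2.
  m_6 = 17*2 - 12 = 22, d_6 = (773 - 22^2)/17 = 289/17 = 17, a_6 = floor((27 + 22)/17) = 2.
  m_7 = 17*2 - 22 = 12, d_7 = (773 - 12^2)/17 = 629/17 = 37, a_7 = floor((27 + 12)/37) = 1.
  m_8 = 37*1 - 12 = 25, d_8 = (773 - 25^2)/37 = 148/37 = 4, a_8 = floor((27 + 25)/4) = 13.
  m_9 = 4*13 - 25 = 27, d_9 = (773 - 27^2)/4 = 44/4 = 11, a_9 = floor((27 + 27)/11) = 4.
  m_10 = 11*4 - 27 = 17, d_10 = (773 - 17^2)/11 = 484/11 = 44, a_10 = floor((27 + 17)/44) = 1.
  m_11 = 44*1 - 17 = 27, d_11 = (773 - 27^2)/44 = 44/44 = 1, a_11 = floor((27 + 27)/1) = 54.
  m_12 = 1*54 - 27 = 27, d_12 = (773 - 27^2)/1 = 44/1 = 44: (m_12, d_12) = (m_1, d_1) = (27, 44), so from here the quotients repeat a_1, ..., a_11; the period length is 11.
Hence the expansion of sqrt(773) is a_0 = 27 followed by the repeating block 1, 4, 13, 1, 2, 2, 1, 13, 4, 1, 54 (period 11).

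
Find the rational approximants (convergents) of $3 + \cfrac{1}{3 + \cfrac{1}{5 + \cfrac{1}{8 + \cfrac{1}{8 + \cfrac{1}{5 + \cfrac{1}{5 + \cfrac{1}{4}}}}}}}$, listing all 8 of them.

Using the convergent recurrence p_i = a_i*p_{i-1} + p_{i-2}, q_i = a_i*q_{i-1} + q_{i-2} with p_{-2}=0, p_{-1}=1, q_{-2}=1, q_{-1}=0:
  i=0: a_0=3, p_0 = 3*1 + 0 = 3, q_0 = 3*0 + 1 = 1.
  i=1: a_1=3, p_1 = 3*3 + 1 = 10, q_1 = 3*1 + 0 = 3.
  i=2: a_2=5, p_2 = 5*10 + 3 = 53, q_2 = 5*3 + 1 = 16.
  i=3: a_3=8, p_3 = 8*53 + 10 = 434, q_3 = 8*16 + 3 = 131.
  i=4: a_4=8, p_4 = 8*434 + 53 = 3525, q_4 = 8*131 + 16 = 1064.
  i=5: a_5=5, p_5 = 5*3525 + 434 = 18059, q_5 = 5*1064 + 131 = 5451.
  i=6: a_6=5, p_6 = 5*18059 + 3525 = 93820, q_6 = 5*5451 + 1064 = 28319.
  i=7: a_7=4, p_7 = 4*93820 + 18059 = 393339, q_7 = 4*28319 + 5451 = 118727.

3/1, 10/3, 53/16, 434/131, 3525/1064, 18059/5451, 93820/28319, 393339/118727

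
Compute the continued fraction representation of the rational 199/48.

Run the Euclidean algorithm on 199 and 48; the successive quotients are the partial quotients a_0, a_1, ... (each step inverts the fractional part left over by the previous one):
  199 = 4*48 + 7, so a_0 = 4.
  48 = 6*7 + 6, so a_1 = 6.
  7 = 1*6 + 1, so a_2 = 1.
  6 = 6*1 + 0, so a_3 = 6.
The remainder reaches 0 after 4 divisions, so the expansion has 4 partial quotients, read off in order.

[4; 6, 1, 6]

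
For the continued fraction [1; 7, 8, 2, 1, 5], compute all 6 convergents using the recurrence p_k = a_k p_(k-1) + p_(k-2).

Using the convergent recurrence p_i = a_i*p_{i-1} + p_{i-2}, q_i = a_i*q_{i-1} + q_{i-2} with p_{-2}=0, p_{-1}=1, q_{-2}=1, q_{-1}=0:
  i=0: a_0=1, p_0 = 1*1 + 0 = 1, q_0 = 1*0 + 1 = 1.
  i=1: a_1=7, p_1 = 7*1 + 1 = 8, q_1 = 7*1 + 0 = 7.
  i=2: a_2=8, p_2 = 8*8 + 1 = 65, q_2 = 8*7 + 1 = 57.
  i=3: a_3=2, p_3 = 2*65 + 8 = 138, q_3 = 2*57 + 7 = 121.
  i=4: a_4=1, p_4 = 1*138 + 65 = 203, q_4 = 1*121 + 57 = 178.
  i=5: a_5=5, p_5 = 5*203 + 138 = 1153, q_5 = 5*178 + 121 = 1011.

1/1, 8/7, 65/57, 138/121, 203/178, 1153/1011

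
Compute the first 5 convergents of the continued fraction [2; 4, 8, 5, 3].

Using the convergent recurrence p_i = a_i*p_{i-1} + p_{i-2}, q_i = a_i*q_{i-1} + q_{i-2} with p_{-2}=0, p_{-1}=1, q_{-2}=1, q_{-1}=0:
  i=0: a_0=2, p_0 = 2*1 + 0 = 2, q_0 = 2*0 + 1 = 1.
  i=1: a_1=4, p_1 = 4*2 + 1 = 9, q_1 = 4*1 + 0 = 4.
  i=2: a_2=8, p_2 = 8*9 + 2 = 74, q_2 = 8*4 + 1 = 33.
  i=3: a_3=5, p_3 = 5*74 + 9 = 379, q_3 = 5*33 + 4 = 169.
  i=4: a_4=3, p_4 = 3*379 + 74 = 1211, q_4 = 3*169 + 33 = 540.

2/1, 9/4, 74/33, 379/169, 1211/540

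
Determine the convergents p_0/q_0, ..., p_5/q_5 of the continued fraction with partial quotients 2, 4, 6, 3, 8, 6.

Using the convergent recurrence p_i = a_i*p_{i-1} + p_{i-2}, q_i = a_i*q_{i-1} + q_{i-2} with p_{-2}=0, p_{-1}=1, q_{-2}=1, q_{-1}=0:
  i=0: a_0=2, p_0 = 2*1 + 0 = 2, q_0 = 2*0 + 1 = 1.
  i=1: a_1=4, p_1 = 4*2 + 1 = 9, q_1 = 4*1 + 0 = 4.
  i=2: a_2=6, p_2 = 6*9 + 2 = 56, q_2 = 6*4 + 1 = 25.
  i=3: a_3=3, p_3 = 3*56 + 9 = 177, q_3 = 3*25 + 4 = 79.
  i=4: a_4=8, p_4 = 8*177 + 56 = 1472, q_4 = 8*79 + 25 = 657.
  i=5: a_5=6, p_5 = 6*1472 + 177 = 9009, q_5 = 6*657 + 79 = 4021.

2/1, 9/4, 56/25, 177/79, 1472/657, 9009/4021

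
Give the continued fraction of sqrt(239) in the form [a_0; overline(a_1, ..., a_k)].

Write x_i = (sqrt(239) + m_i)/d_i with (m_0, d_0) = (0, 1). a_0 = floor(sqrt(239)) = 15, since 15^2 = 225 <= 239 < 256 = 16^2.
Iterate m_{i+1} = d_i*a_i - m_i, d_{i+1} = (239 - m_{i+1}^2)/d_i, a_{i+1} = floor((a_0 + m_{i+1})/d_{i+1}):
  m_1 = 1*15 - 0 = 15, d_1 = (239 - 15^2)/1 = 14/1 = 14, a_1 = floor((15 + 15)/14) = 2.
  m_2 = 14*2 - 15 = 13, d_2 = (239 - 13^2)/14 = 70/14 = 5, a_2 = floor((15 + 13)/5) = 5.
  m_3 = 5*5 - 13 = 12, d_3 = (239 - 12^2)/5 = 95/5 = 19, a_3 = floor((15 + 12)/19) = 1.
  m_4 = 19*1 - 12 = 7, d_4 = (239 - 7^2)/19 = 190/19 = 10, a_4 = floor((15 + 7)/10) = 2.
  m_5 = 10*2 - 7 = 13, d_5 = (239 - 13^2)/10 = 70/10 = 7, a_5 = floor((15 + 13)/7) = 4.
  m_6 = 7*4 - 13 = 15, d_6 = (239 - 15^2)/7 = 14/7 = 2, a_6 = floor((15 + 15)/2) = 15.
  m_7 = 2*15 - 15 = 15, d_7 = (239 - 15^2)/2 = 14/2 = 7, a_7 = floor((15 + 15)/7) = 4.
  m_8 = 7*4 - 15 = 13, d_8 = (239 - 13^2)/7 = 70/7 = 10, a_8 = floor((15 + 13)/10) = 2.
  m_9 = 10*2 - 13 = 7, d_9 = (239 - 7^2)/10 = 190/10 = 19, a_9 = floor((15 + 7)/19) = 1.
  m_10 = 19*1 - 7 = 12, d_10 = (239 - 12^2)/19 = 95/19 = 5, a_10 = floor((15 + 12)/5) = 5.
  m_11 = 5*5 - 12 = 13, d_11 = (239 - 13^2)/5 = 70/5 = 14, a_11 = floor((15 + 13)/14) = 2.
  m_12 = 14*2 - 13 = 15, d_12 = (239 - 15^2)/14 = 14/14 = 1, a_12 = floor((15 + 15)/1) = 30.
  m_13 = 1*30 - 15 = 15, d_13 = (239 - 15^2)/1 = 14/1 = 14: (m_13, d_13) = (m_1, d_1) = (15, 14), so from here the quotients repeat a_1, ..., a_12; the period length is 12.
Hence the expansion of sqrt(239) is a_0 = 15 followed by the repeating block 2, 5, 1, 2, 4, 15, 4, 2, 1, 5, 2, 30 (period 12).

[15; overline(2, 5, 1, 2, 4, 15, 4, 2, 1, 5, 2, 30)]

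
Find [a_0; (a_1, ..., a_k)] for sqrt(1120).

[33; (2, 6, 1, 15, 1, 6, 2, 66)]

Write x_i = (sqrt(1120) + m_i)/d_i with (m_0, d_0) = (0, 1). a_0 = floor(sqrt(1120)) = 33, since 33^2 = 1089 <= 1120 < 1156 = 34^2.
Iterate m_{i+1} = d_i*a_i - m_i, d_{i+1} = (1120 - m_{i+1}^2)/d_i, a_{i+1} = floor((a_0 + m_{i+1})/d_{i+1}):
  m_1 = 1*33 - 0 = 33, d_1 = (1120 - 33^2)/1 = 31/1 = 31, a_1 = floor((33 + 33)/31) = 2.
  m_2 = 31*2 - 33 = 29, d_2 = (1120 - 29^2)/31 = 279/31 = 9, a_2 = floor((33 + 29)/9) = 6.
  m_3 = 9*6 - 29 = 25, d_3 = (1120 - 25^2)/9 = 495/9 = 55, a_3 = floor((33 + 25)/55) = 1.
  m_4 = 55*1 - 25 = 30, d_4 = (1120 - 30^2)/55 = 220/55 = 4, a_4 = floor((33 + 30)/4) = 15.
  m_5 = 4*15 - 30 = 30, d_5 = (1120 - 30^2)/4 = 220/4 = 55, a_5 = floor((33 + 30)/55) = 1.
  m_6 = 55*1 - 30 = 25, d_6 = (1120 - 25^2)/55 = 495/55 = 9, a_6 = floor((33 + 25)/9) = 6.
  m_7 = 9*6 - 25 = 29, d_7 = (1120 - 29^2)/9 = 279/9 = 31, a_7 = floor((33 + 29)/31) = 2.
  m_8 = 31*2 - 29 = 33, d_8 = (1120 - 33^2)/31 = 31/31 = 1, a_8 = floor((33 + 33)/1) = 66.
  m_9 = 1*66 - 33 = 33, d_9 = (1120 - 33^2)/1 = 31/1 = 31: (m_9, d_9) = (m_1, d_1) = (33, 31), so from here the quotients repeat a_1, ..., a_8; the period length is 8.
Hence the expansion of sqrt(1120) is a_0 = 33 followed by the repeating block 2, 6, 1, 15, 1, 6, 2, 66 (period 8).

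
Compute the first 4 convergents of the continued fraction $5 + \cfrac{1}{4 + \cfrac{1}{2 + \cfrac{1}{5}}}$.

Using the convergent recurrence p_i = a_i*p_{i-1} + p_{i-2}, q_i = a_i*q_{i-1} + q_{i-2} with p_{-2}=0, p_{-1}=1, q_{-2}=1, q_{-1}=0:
  i=0: a_0=5, p_0 = 5*1 + 0 = 5, q_0 = 5*0 + 1 = 1.
  i=1: a_1=4, p_1 = 4*5 + 1 = 21, q_1 = 4*1 + 0 = 4.
  i=2: a_2=2, p_2 = 2*21 + 5 = 47, q_2 = 2*4 + 1 = 9.
  i=3: a_3=5, p_3 = 5*47 + 21 = 256, q_3 = 5*9 + 4 = 49.

5/1, 21/4, 47/9, 256/49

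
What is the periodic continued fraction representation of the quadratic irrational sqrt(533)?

Write x_i = (sqrt(533) + m_i)/d_i with (m_0, d_0) = (0, 1). a_0 = floor(sqrt(533)) = 23, since 23^2 = 529 <= 533 < 576 = 24^2.
Iterate m_{i+1} = d_i*a_i - m_i, d_{i+1} = (533 - m_{i+1}^2)/d_i, a_{i+1} = floor((a_0 + m_{i+1})/d_{i+1}):
  m_1 = 1*23 - 0 = 23, d_1 = (533 - 23^2)/1 = 4/1 = 4, a_1 = floor((23 + 23)/4) = 11.
  m_2 = 4*11 - 23 = 21, d_2 = (533 - 21^2)/4 = 92/4 = 23, a_2 = floor((23 + 21)/23) = 1.
  m_3 = 23*1 - 21 = 2, d_3 = (533 - 2^2)/23 = 529/23 = 23, a_3 = floor((23 + 2)/23) = 1.
  m_4 = 23*1 - 2 = 21, d_4 = (533 - 21^2)/23 = 92/23 = 4, a_4 = floor((23 + 21)/4) = 11.
  m_5 = 4*11 - 21 = 23, d_5 = (533 - 23^2)/4 = 4/4 = 1, a_5 = floor((23 + 23)/1) = 46.
  m_6 = 1*46 - 23 = 23, d_6 = (533 - 23^2)/1 = 4/1 = 4: (m_6, d_6) = (m_1, d_1) = (23, 4), so from here the quotients repeat a_1, ..., a_5; the period length is 5.
Hence the expansion of sqrt(533) is a_0 = 23 followed by the repeating block 11, 1, 1, 11, 46 (period 5).

[23; (11, 1, 1, 11, 46)]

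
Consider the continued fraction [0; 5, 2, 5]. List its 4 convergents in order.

0/1, 1/5, 2/11, 11/60

Using the convergent recurrence p_i = a_i*p_{i-1} + p_{i-2}, q_i = a_i*q_{i-1} + q_{i-2} with p_{-2}=0, p_{-1}=1, q_{-2}=1, q_{-1}=0:
  i=0: a_0=0, p_0 = 0*1 + 0 = 0, q_0 = 0*0 + 1 = 1.
  i=1: a_1=5, p_1 = 5*0 + 1 = 1, q_1 = 5*1 + 0 = 5.
  i=2: a_2=2, p_2 = 2*1 + 0 = 2, q_2 = 2*5 + 1 = 11.
  i=3: a_3=5, p_3 = 5*2 + 1 = 11, q_3 = 5*11 + 5 = 60.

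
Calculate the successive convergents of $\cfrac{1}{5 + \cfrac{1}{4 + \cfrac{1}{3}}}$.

Using the convergent recurrence p_i = a_i*p_{i-1} + p_{i-2}, q_i = a_i*q_{i-1} + q_{i-2} with p_{-2}=0, p_{-1}=1, q_{-2}=1, q_{-1}=0:
  i=0: a_0=0, p_0 = 0*1 + 0 = 0, q_0 = 0*0 + 1 = 1.
  i=1: a_1=5, p_1 = 5*0 + 1 = 1, q_1 = 5*1 + 0 = 5.
  i=2: a_2=4, p_2 = 4*1 + 0 = 4, q_2 = 4*5 + 1 = 21.
  i=3: a_3=3, p_3 = 3*4 + 1 = 13, q_3 = 3*21 + 5 = 68.

0/1, 1/5, 4/21, 13/68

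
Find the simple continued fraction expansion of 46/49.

[0; 1, 15, 3]

Run the Euclidean algorithm on 46 and 49; the successive quotients are the partial quotients a_0, a_1, ... (each step inverts the fractional part left over by the previous one):
  46 = 0*49 + 46, so a_0 = 0.
  49 = 1*46 + 3, so a_1 = 1.
  46 = 15*3 + 1, so a_2 = 15.
  3 = 3*1 + 0, so a_3 = 3.
The remainder reaches 0 after 4 divisions, so the expansion has 4 partial quotients, read off in order.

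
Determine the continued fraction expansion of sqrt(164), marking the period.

[12; (1, 4, 6, 4, 1, 24)]

Write x_i = (sqrt(164) + m_i)/d_i with (m_0, d_0) = (0, 1). a_0 = floor(sqrt(164)) = 12, since 12^2 = 144 <= 164 < 169 = 13^2.
Iterate m_{i+1} = d_i*a_i - m_i, d_{i+1} = (164 - m_{i+1}^2)/d_i, a_{i+1} = floor((a_0 + m_{i+1})/d_{i+1}):
  m_1 = 1*12 - 0 = 12, d_1 = (164 - 12^2)/1 = 20/1 = 20, a_1 = floor((12 + 12)/20) = 1.
  m_2 = 20*1 - 12 = 8, d_2 = (164 - 8^2)/20 = 100/20 = 5, a_2 = floor((12 + 8)/5) = 4.
  m_3 = 5*4 - 8 = 12, d_3 = (164 - 12^2)/5 = 20/5 = 4, a_3 = floor((12 + 12)/4) = 6.
  m_4 = 4*6 - 12 = 12, d_4 = (164 - 12^2)/4 = 20/4 = 5, a_4 = floor((12 + 12)/5) = 4.
  m_5 = 5*4 - 12 = 8, d_5 = (164 - 8^2)/5 = 100/5 = 20, a_5 = floor((12 + 8)/20) = 1.
  m_6 = 20*1 - 8 = 12, d_6 = (164 - 12^2)/20 = 20/20 = 1, a_6 = floor((12 + 12)/1) = 24.
  m_7 = 1*24 - 12 = 12, d_7 = (164 - 12^2)/1 = 20/1 = 20: (m_7, d_7) = (m_1, d_1) = (12, 20), so from here the quotients repeat a_1, ..., a_6; the period length is 6.
Hence the expansion of sqrt(164) is a_0 = 12 followed by the repeating block 1, 4, 6, 4, 1, 24 (period 6).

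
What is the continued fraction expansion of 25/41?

[0; 1, 1, 1, 1, 3, 2]

Run the Euclidean algorithm on 25 and 41; the successive quotients are the partial quotients a_0, a_1, ... (each step inverts the fractional part left over by the previous one):
  25 = 0*41 + 25, so a_0 = 0.
  41 = 1*25 + 16, so a_1 = 1.
  25 = 1*16 + 9, so a_2 = 1.
  16 = 1*9 + 7, so a_3 = 1.
  9 = 1*7 + 2, so a_4 = 1.
  7 = 3*2 + 1, so a_5 = 3.
  2 = 2*1 + 0, so a_6 = 2.
The remainder reaches 0 after 7 divisions, so the expansion has 7 partial quotients, read off in order.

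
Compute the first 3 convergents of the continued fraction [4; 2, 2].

4/1, 9/2, 22/5

Using the convergent recurrence p_i = a_i*p_{i-1} + p_{i-2}, q_i = a_i*q_{i-1} + q_{i-2} with p_{-2}=0, p_{-1}=1, q_{-2}=1, q_{-1}=0:
  i=0: a_0=4, p_0 = 4*1 + 0 = 4, q_0 = 4*0 + 1 = 1.
  i=1: a_1=2, p_1 = 2*4 + 1 = 9, q_1 = 2*1 + 0 = 2.
  i=2: a_2=2, p_2 = 2*9 + 4 = 22, q_2 = 2*2 + 1 = 5.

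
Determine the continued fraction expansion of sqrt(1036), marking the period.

[32; (5, 2, 1, 6, 2, 6, 1, 2, 5, 64)]

Write x_i = (sqrt(1036) + m_i)/d_i with (m_0, d_0) = (0, 1). a_0 = floor(sqrt(1036)) = 32, since 32^2 = 1024 <= 1036 < 1089 = 33^2.
Iterate m_{i+1} = d_i*a_i - m_i, d_{i+1} = (1036 - m_{i+1}^2)/d_i, a_{i+1} = floor((a_0 + m_{i+1})/d_{i+1}):
  m_1 = 1*32 - 0 = 32, d_1 = (1036 - 32^2)/1 = 12/1 = 12, a_1 = floor((32 + 32)/12) = 5.
  m_2 = 12*5 - 32 = 28, d_2 = (1036 - 28^2)/12 = 252/12 = 21, a_2 = floor((32 + 28)/21) = 2.
  m_3 = 21*2 - 28 = 14, d_3 = (1036 - 14^2)/21 = 840/21 = 40, a_3 = floor((32 + 14)/40) = 1.
  m_4 = 40*1 - 14 = 26, d_4 = (1036 - 26^2)/40 = 360/40 = 9, a_4 = floor((32 + 26)/9) = 6.
  m_5 = 9*6 - 26 = 28, d_5 = (1036 - 28^2)/9 = 252/9 = 28, a_5 = floor((32 + 28)/28) = 2.
  m_6 = 28*2 - 28 = 28, d_6 = (1036 - 28^2)/28 = 252/28 = 9, a_6 = floor((32 + 28)/9) = 6.
  m_7 = 9*6 - 28 = 26, d_7 = (1036 - 26^2)/9 = 360/9 = 40, a_7 = floor((32 + 26)/40) = 1.
  m_8 = 40*1 - 26 = 14, d_8 = (1036 - 14^2)/40 = 840/40 = 21, a_8 = floor((32 + 14)/21) = 2.
  m_9 = 21*2 - 14 = 28, d_9 = (1036 - 28^2)/21 = 252/21 = 12, a_9 = floor((32 + 28)/12) = 5.
  m_10 = 12*5 - 28 = 32, d_10 = (1036 - 32^2)/12 = 12/12 = 1, a_10 = floor((32 + 32)/1) = 64.
  m_11 = 1*64 - 32 = 32, d_11 = (1036 - 32^2)/1 = 12/1 = 12: (m_11, d_11) = (m_1, d_1) = (32, 12), so from here the quotients repeat a_1, ..., a_10; the period length is 10.
Hence the expansion of sqrt(1036) is a_0 = 32 followed by the repeating block 5, 2, 1, 6, 2, 6, 1, 2, 5, 64 (period 10).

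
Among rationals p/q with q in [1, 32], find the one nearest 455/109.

96/23

Expand x = 455/109 as a continued fraction with the Euclidean algorithm:
  455 = 4*109 + 19, so a_0 = 4.
  109 = 5*19 + 14, so a_1 = 5.
  19 = 1*14 + 5, so a_2 = 1.
  14 = 2*5 + 4, so a_3 = 2.
  5 = 1*4 + 1, so a_4 = 1.
  4 = 4*1 + 0, so a_5 = 4.
so x = [4; 5, 1, 2, 1, 4].
Convergents (p_i = a_i*p_{i-1} + p_{i-2}, q_i = a_i*q_{i-1} + q_{i-2} with p_{-2}=0, p_{-1}=1, q_{-2}=1, q_{-1}=0), until the denominator exceeds 32:
  i=0: a_0=4, p_0 = 4*1 + 0 = 4, q_0 = 4*0 + 1 = 1.
  i=1: a_1=5, p_1 = 5*4 + 1 = 21, q_1 = 5*1 + 0 = 5.
  i=2: a_2=1, p_2 = 1*21 + 4 = 25, q_2 = 1*5 + 1 = 6.
  i=3: a_3=2, p_3 = 2*25 + 21 = 71, q_3 = 2*6 + 5 = 17.
  i=4: a_4=1, p_4 = 1*71 + 25 = 96, q_4 = 1*17 + 6 = 23.
  i=5: a_5=4, p_5 = 4*96 + 71 = 455, q_5 = 4*23 + 17 = 109.
q_5 = 109 > 32, so the last convergent with denominator <= 32 is p_4/q_4 = 96/23.
The closest fraction with denominator <= 32 is either p_4/q_4 or the intermediate fraction (k*p_4 + p_3)/(k*q_4 + q_3) with the largest k >= 1 whose denominator stays <= 32; these approach x as k grows, and every other convergent or intermediate fraction in range is farther away.
Largest k: floor((32 - q_3)/q_4) = floor((32 - 17)/23) = 0.
Since k = 0, no intermediate fraction beyond p_4/q_4 has denominator <= 32, so the convergent 96/23 is the closest (its error is |455*23 - 96*109|/(109*23) = 1/2507).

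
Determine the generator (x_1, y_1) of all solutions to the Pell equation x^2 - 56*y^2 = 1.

First expand sqrt(56) as a continued fraction. With x_i = (sqrt(56) + m_i)/d_i and (m_0, d_0) = (0, 1): a_0 = floor(sqrt(56)) = 7, since 7^2 = 49 <= 56 < 64 = 8^2.
Iterate m_{i+1} = d_i*a_i - m_i, d_{i+1} = (56 - m_{i+1}^2)/d_i, a_{i+1} = floor((a_0 + m_{i+1})/d_{i+1}):
  m_1 = 1*7 - 0 = 7, d_1 = (56 - 7^2)/1 = 7/1 = 7, a_1 = floor((7 + 7)/7) = 2.
  m_2 = 7*2 - 7 = 7, d_2 = (56 - 7^2)/7 = 7/7 = 1, a_2 = floor((7 + 7)/1) = 14.
  m_3 = 1*14 - 7 = 7, d_3 = (56 - 7^2)/1 = 7/1 = 7: (m_3, d_3) = (m_1, d_1) = (7, 7), so from here the quotients repeat a_1, a_2; the period length is 2.
So sqrt(56) = [7; (2, 14)] with period length k = 2.
k is even, so the fundamental solution of x^2 - 56y^2 = 1 is (p_{k-1}, q_{k-1}) = (p_1, q_1); compute convergents through index 1.
Convergents (p_i = a_i*p_{i-1} + p_{i-2}, q_i = a_i*q_{i-1} + q_{i-2} with p_{-2}=0, p_{-1}=1, q_{-2}=1, q_{-1}=0):
  i=0: a_0=7, p_0 = 7*1 + 0 = 7, q_0 = 7*0 + 1 = 1.
  i=1: a_1=2, p_1 = 2*7 + 1 = 15, q_1 = 2*1 + 0 = 2.
Check: 15^2 - 56*2^2 = 225 - 224 = 1, so (x, y) = (15, 2) solves the equation, and by the theorem it is the least positive solution.

(x, y) = (15, 2)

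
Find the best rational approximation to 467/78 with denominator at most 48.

Expand x = 467/78 as a continued fraction with the Euclidean algorithm:
  467 = 5*78 + 77, so a_0 = 5.
  78 = 1*77 + 1, so a_1 = 1.
  77 = 77*1 + 0, so a_2 = 77.
so x = [5; 1, 77].
Convergents (p_i = a_i*p_{i-1} + p_{i-2}, q_i = a_i*q_{i-1} + q_{i-2} with p_{-2}=0, p_{-1}=1, q_{-2}=1, q_{-1}=0), until the denominator exceeds 48:
  i=0: a_0=5, p_0 = 5*1 + 0 = 5, q_0 = 5*0 + 1 = 1.
  i=1: a_1=1, p_1 = 1*5 + 1 = 6, q_1 = 1*1 + 0 = 1.
  i=2: a_2=77, p_2 = 77*6 + 5 = 467, q_2 = 77*1 + 1 = 78.
q_2 = 78 > 48, so the last convergent with denominator <= 48 is p_1/q_1 = 6/1.
The closest fraction with denominator <= 48 is either p_1/q_1 or the intermediate fraction (k*p_1 + p_0)/(k*q_1 + q_0) with the largest k >= 1 whose denominator stays <= 48; these approach x as k grows, and every other convergent or intermediate fraction in range is farther away.
Largest k: floor((48 - q_0)/q_1) = floor((48 - 1)/1) = 47.
That gives (47*6 + 5)/(47*1 + 1) = 287/48.
Compare the errors: |x - 6/1| = |467*1 - 6*78|/(78*1) = 1/78, and |x - 287/48| = |467*48 - 287*78|/(78*48) = 30/3744.
Cross-multiplying, 30*78 = 2340 < 3744 = 1*3744, so 30/3744 is smaller: the intermediate fraction 287/48 is closer to x than 6/1.

287/48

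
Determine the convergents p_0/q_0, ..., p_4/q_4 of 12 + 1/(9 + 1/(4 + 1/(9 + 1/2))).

12/1, 109/9, 448/37, 4141/342, 8730/721

Using the convergent recurrence p_i = a_i*p_{i-1} + p_{i-2}, q_i = a_i*q_{i-1} + q_{i-2} with p_{-2}=0, p_{-1}=1, q_{-2}=1, q_{-1}=0:
  i=0: a_0=12, p_0 = 12*1 + 0 = 12, q_0 = 12*0 + 1 = 1.
  i=1: a_1=9, p_1 = 9*12 + 1 = 109, q_1 = 9*1 + 0 = 9.
  i=2: a_2=4, p_2 = 4*109 + 12 = 448, q_2 = 4*9 + 1 = 37.
  i=3: a_3=9, p_3 = 9*448 + 109 = 4141, q_3 = 9*37 + 9 = 342.
  i=4: a_4=2, p_4 = 2*4141 + 448 = 8730, q_4 = 2*342 + 37 = 721.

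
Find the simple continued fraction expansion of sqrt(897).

Write x_i = (sqrt(897) + m_i)/d_i with (m_0, d_0) = (0, 1). a_0 = floor(sqrt(897)) = 29, since 29^2 = 841 <= 897 < 900 = 30^2.
Iterate m_{i+1} = d_i*a_i - m_i, d_{i+1} = (897 - m_{i+1}^2)/d_i, a_{i+1} = floor((a_0 + m_{i+1})/d_{i+1}):
  m_1 = 1*29 - 0 = 29, d_1 = (897 - 29^2)/1 = 56/1 = 56, a_1 = floor((29 + 29)/56) = 1.
  m_2 = 56*1 - 29 = 27, d_2 = (897 - 27^2)/56 = 168/56 = 3, a_2 = floor((29 + 27)/3) = 18.
  m_3 = 3*18 - 27 = 27, d_3 = (897 - 27^2)/3 = 168/3 = 56, a_3 = floor((29 + 27)/56) = 1.
  m_4 = 56*1 - 27 = 29, d_4 = (897 - 29^2)/56 = 56/56 = 1, a_4 = floor((29 + 29)/1) = 58.
  m_5 = 1*58 - 29 = 29, d_5 = (897 - 29^2)/1 = 56/1 = 56: (m_5, d_5) = (m_1, d_1) = (29, 56), so from here the quotients repeat a_1, ..., a_4; the period length is 4.
Hence the expansion of sqrt(897) is a_0 = 29 followed by the repeating block 1, 18, 1, 58 (period 4).

[29; (1, 18, 1, 58)]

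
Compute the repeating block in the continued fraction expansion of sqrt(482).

[21; (1, 20, 1, 42)]

Write x_i = (sqrt(482) + m_i)/d_i with (m_0, d_0) = (0, 1). a_0 = floor(sqrt(482)) = 21, since 21^2 = 441 <= 482 < 484 = 22^2.
Iterate m_{i+1} = d_i*a_i - m_i, d_{i+1} = (482 - m_{i+1}^2)/d_i, a_{i+1} = floor((a_0 + m_{i+1})/d_{i+1}):
  m_1 = 1*21 - 0 = 21, d_1 = (482 - 21^2)/1 = 41/1 = 41, a_1 = floor((21 + 21)/41) = 1.
  m_2 = 41*1 - 21 = 20, d_2 = (482 - 20^2)/41 = 82/41 = 2, a_2 = floor((21 + 20)/2) = 20.
  m_3 = 2*20 - 20 = 20, d_3 = (482 - 20^2)/2 = 82/2 = 41, a_3 = floor((21 + 20)/41) = 1.
  m_4 = 41*1 - 20 = 21, d_4 = (482 - 21^2)/41 = 41/41 = 1, a_4 = floor((21 + 21)/1) = 42.
  m_5 = 1*42 - 21 = 21, d_5 = (482 - 21^2)/1 = 41/1 = 41: (m_5, d_5) = (m_1, d_1) = (21, 41), so from here the quotients repeat a_1, ..., a_4; the period length is 4.
Hence the expansion of sqrt(482) is a_0 = 21 followed by the repeating block 1, 20, 1, 42 (period 4).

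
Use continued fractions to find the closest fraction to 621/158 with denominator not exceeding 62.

169/43

Expand x = 621/158 as a continued fraction with the Euclidean algorithm:
  621 = 3*158 + 147, so a_0 = 3.
  158 = 1*147 + 11, so a_1 = 1.
  147 = 13*11 + 4, so a_2 = 13.
  11 = 2*4 + 3, so a_3 = 2.
  4 = 1*3 + 1, so a_4 = 1.
  3 = 3*1 + 0, so a_5 = 3.
so x = [3; 1, 13, 2, 1, 3].
Convergents (p_i = a_i*p_{i-1} + p_{i-2}, q_i = a_i*q_{i-1} + q_{i-2} with p_{-2}=0, p_{-1}=1, q_{-2}=1, q_{-1}=0), until the denominator exceeds 62:
  i=0: a_0=3, p_0 = 3*1 + 0 = 3, q_0 = 3*0 + 1 = 1.
  i=1: a_1=1, p_1 = 1*3 + 1 = 4, q_1 = 1*1 + 0 = 1.
  i=2: a_2=13, p_2 = 13*4 + 3 = 55, q_2 = 13*1 + 1 = 14.
  i=3: a_3=2, p_3 = 2*55 + 4 = 114, q_3 = 2*14 + 1 = 29.
  i=4: a_4=1, p_4 = 1*114 + 55 = 169, q_4 = 1*29 + 14 = 43.
  i=5: a_5=3, p_5 = 3*169 + 114 = 621, q_5 = 3*43 + 29 = 158.
q_5 = 158 > 62, so the last convergent with denominator <= 62 is p_4/q_4 = 169/43.
The closest fraction with denominator <= 62 is either p_4/q_4 or the intermediate fraction (k*p_4 + p_3)/(k*q_4 + q_3) with the largest k >= 1 whose denominator stays <= 62; these approach x as k grows, and every other convergent or intermediate fraction in range is farther away.
Largest k: floor((62 - q_3)/q_4) = floor((62 - 29)/43) = 0.
Since k = 0, no intermediate fraction beyond p_4/q_4 has denominator <= 62, so the convergent 169/43 is the closest (its error is |621*43 - 169*158|/(158*43) = 1/6794).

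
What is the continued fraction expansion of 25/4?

Run the Euclidean algorithm on 25 and 4; the successive quotients are the partial quotients a_0, a_1, ... (each step inverts the fractional part left over by the previous one):
  25 = 6*4 + 1, so a_0 = 6.
  4 = 4*1 + 0, so a_1 = 4.
The remainder reaches 0 after 2 divisions, so the expansion has 2 partial quotients, read off in order.

[6; 4]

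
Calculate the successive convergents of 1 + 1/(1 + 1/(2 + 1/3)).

Using the convergent recurrence p_i = a_i*p_{i-1} + p_{i-2}, q_i = a_i*q_{i-1} + q_{i-2} with p_{-2}=0, p_{-1}=1, q_{-2}=1, q_{-1}=0:
  i=0: a_0=1, p_0 = 1*1 + 0 = 1, q_0 = 1*0 + 1 = 1.
  i=1: a_1=1, p_1 = 1*1 + 1 = 2, q_1 = 1*1 + 0 = 1.
  i=2: a_2=2, p_2 = 2*2 + 1 = 5, q_2 = 2*1 + 1 = 3.
  i=3: a_3=3, p_3 = 3*5 + 2 = 17, q_3 = 3*3 + 1 = 10.

1/1, 2/1, 5/3, 17/10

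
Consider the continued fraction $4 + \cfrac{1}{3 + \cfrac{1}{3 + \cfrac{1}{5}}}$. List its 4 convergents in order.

4/1, 13/3, 43/10, 228/53

Using the convergent recurrence p_i = a_i*p_{i-1} + p_{i-2}, q_i = a_i*q_{i-1} + q_{i-2} with p_{-2}=0, p_{-1}=1, q_{-2}=1, q_{-1}=0:
  i=0: a_0=4, p_0 = 4*1 + 0 = 4, q_0 = 4*0 + 1 = 1.
  i=1: a_1=3, p_1 = 3*4 + 1 = 13, q_1 = 3*1 + 0 = 3.
  i=2: a_2=3, p_2 = 3*13 + 4 = 43, q_2 = 3*3 + 1 = 10.
  i=3: a_3=5, p_3 = 5*43 + 13 = 228, q_3 = 5*10 + 3 = 53.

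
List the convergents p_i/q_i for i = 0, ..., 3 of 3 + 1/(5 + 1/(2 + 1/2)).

Using the convergent recurrence p_i = a_i*p_{i-1} + p_{i-2}, q_i = a_i*q_{i-1} + q_{i-2} with p_{-2}=0, p_{-1}=1, q_{-2}=1, q_{-1}=0:
  i=0: a_0=3, p_0 = 3*1 + 0 = 3, q_0 = 3*0 + 1 = 1.
  i=1: a_1=5, p_1 = 5*3 + 1 = 16, q_1 = 5*1 + 0 = 5.
  i=2: a_2=2, p_2 = 2*16 + 3 = 35, q_2 = 2*5 + 1 = 11.
  i=3: a_3=2, p_3 = 2*35 + 16 = 86, q_3 = 2*11 + 5 = 27.

3/1, 16/5, 35/11, 86/27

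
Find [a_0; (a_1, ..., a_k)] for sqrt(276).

[16; (1, 1, 1, 1, 2, 2, 2, 1, 1, 1, 1, 32)]

Write x_i = (sqrt(276) + m_i)/d_i with (m_0, d_0) = (0, 1). a_0 = floor(sqrt(276)) = 16, since 16^2 = 256 <= 276 < 289 = 17^2.
Iterate m_{i+1} = d_i*a_i - m_i, d_{i+1} = (276 - m_{i+1}^2)/d_i, a_{i+1} = floor((a_0 + m_{i+1})/d_{i+1}):
  m_1 = 1*16 - 0 = 16, d_1 = (276 - 16^2)/1 = 20/1 = 20, a_1 = floor((16 + 16)/20) = 1.
  m_2 = 20*1 - 16 = 4, d_2 = (276 - 4^2)/20 = 260/20 = 13, a_2 = floor((16 + 4)/13) = 1.
  m_3 = 13*1 - 4 = 9, d_3 = (276 - 9^2)/13 = 195/13 = 15, a_3 = floor((16 + 9)/15) = 1.
  m_4 = 15*1 - 9 = 6, d_4 = (276 - 6^2)/15 = 240/15 = 16, a_4 = floor((16 + 6)/16) = 1.
  m_5 = 16*1 - 6 = 10, d_5 = (276 - 10^2)/16 = 176/16 = 11, a_5 = floor((16 + 10)/11) = 2.
  m_6 = 11*2 - 10 = 12, d_6 = (276 - 12^2)/11 = 132/11 = 12, a_6 = floor((16 + 12)/12) = 2.
  m_7 = 12*2 - 12 = 12, d_7 = (276 - 12^2)/12 = 132/12 = 11, a_7 = floor((16 + 12)/11) = 2.
  m_8 = 11*2 - 12 = 10, d_8 = (276 - 10^2)/11 = 176/11 = 16, a_8 = floor((16 + 10)/16) = 1.
  m_9 = 16*1 - 10 = 6, d_9 = (276 - 6^2)/16 = 240/16 = 15, a_9 = floor((16 + 6)/15) = 1.
  m_10 = 15*1 - 6 = 9, d_10 = (276 - 9^2)/15 = 195/15 = 13, a_10 = floor((16 + 9)/13) = 1.
  m_11 = 13*1 - 9 = 4, d_11 = (276 - 4^2)/13 = 260/13 = 20, a_11 = floor((16 + 4)/20) = 1.
  m_12 = 20*1 - 4 = 16, d_12 = (276 - 16^2)/20 = 20/20 = 1, a_12 = floor((16 + 16)/1) = 32.
  m_13 = 1*32 - 16 = 16, d_13 = (276 - 16^2)/1 = 20/1 = 20: (m_13, d_13) = (m_1, d_1) = (16, 20), so from here the quotients repeat a_1, ..., a_12; the period length is 12.
Hence the expansion of sqrt(276) is a_0 = 16 followed by the repeating block 1, 1, 1, 1, 2, 2, 2, 1, 1, 1, 1, 32 (period 12).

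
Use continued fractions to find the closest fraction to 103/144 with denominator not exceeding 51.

Expand x = 103/144 as a continued fraction with the Euclidean algorithm:
  103 = 0*144 + 103, so a_0 = 0.
  144 = 1*103 + 41, so a_1 = 1.
  103 = 2*41 + 21, so a_2 = 2.
  41 = 1*21 + 20, so a_3 = 1.
  21 = 1*20 + 1, so a_4 = 1.
  20 = 20*1 + 0, so a_5 = 20.
so x = [0; 1, 2, 1, 1, 20].
Convergents (p_i = a_i*p_{i-1} + p_{i-2}, q_i = a_i*q_{i-1} + q_{i-2} with p_{-2}=0, p_{-1}=1, q_{-2}=1, q_{-1}=0), until the denominator exceeds 51:
  i=0: a_0=0, p_0 = 0*1 + 0 = 0, q_0 = 0*0 + 1 = 1.
  i=1: a_1=1, p_1 = 1*0 + 1 = 1, q_1 = 1*1 + 0 = 1.
  i=2: a_2=2, p_2 = 2*1 + 0 = 2, q_2 = 2*1 + 1 = 3.
  i=3: a_3=1, p_3 = 1*2 + 1 = 3, q_3 = 1*3 + 1 = 4.
  i=4: a_4=1, p_4 = 1*3 + 2 = 5, q_4 = 1*4 + 3 = 7.
  i=5: a_5=20, p_5 = 20*5 + 3 = 103, q_5 = 20*7 + 4 = 144.
q_5 = 144 > 51, so the last convergent with denominator <= 51 is p_4/q_4 = 5/7.
The closest fraction with denominator <= 51 is either p_4/q_4 or the intermediate fraction (k*p_4 + p_3)/(k*q_4 + q_3) with the largest k >= 1 whose denominator stays <= 51; these approach x as k grows, and every other convergent or intermediate fraction in range is farther away.
Largest k: floor((51 - q_3)/q_4) = floor((51 - 4)/7) = 6.
That gives (6*5 + 3)/(6*7 + 4) = 33/46.
Compare the errors: |x - 5/7| = |103*7 - 5*144|/(144*7) = 1/1008, and |x - 33/46| = |103*46 - 33*144|/(144*46) = 14/6624.
Cross-multiplying, 1*6624 = 6624 < 14112 = 14*1008, so 1/1008 is smaller: the convergent 5/7 is closer to x than 33/46.

5/7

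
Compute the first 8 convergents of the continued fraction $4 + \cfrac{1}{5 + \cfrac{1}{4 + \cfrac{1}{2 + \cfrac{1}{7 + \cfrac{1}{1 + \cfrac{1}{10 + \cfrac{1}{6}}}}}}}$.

4/1, 21/5, 88/21, 197/47, 1467/350, 1664/397, 18107/4320, 110306/26317

Using the convergent recurrence p_i = a_i*p_{i-1} + p_{i-2}, q_i = a_i*q_{i-1} + q_{i-2} with p_{-2}=0, p_{-1}=1, q_{-2}=1, q_{-1}=0:
  i=0: a_0=4, p_0 = 4*1 + 0 = 4, q_0 = 4*0 + 1 = 1.
  i=1: a_1=5, p_1 = 5*4 + 1 = 21, q_1 = 5*1 + 0 = 5.
  i=2: a_2=4, p_2 = 4*21 + 4 = 88, q_2 = 4*5 + 1 = 21.
  i=3: a_3=2, p_3 = 2*88 + 21 = 197, q_3 = 2*21 + 5 = 47.
  i=4: a_4=7, p_4 = 7*197 + 88 = 1467, q_4 = 7*47 + 21 = 350.
  i=5: a_5=1, p_5 = 1*1467 + 197 = 1664, q_5 = 1*350 + 47 = 397.
  i=6: a_6=10, p_6 = 10*1664 + 1467 = 18107, q_6 = 10*397 + 350 = 4320.
  i=7: a_7=6, p_7 = 6*18107 + 1664 = 110306, q_7 = 6*4320 + 397 = 26317.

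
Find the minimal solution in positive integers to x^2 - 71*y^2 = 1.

(x, y) = (3480, 413)

First expand sqrt(71) as a continued fraction. With x_i = (sqrt(71) + m_i)/d_i and (m_0, d_0) = (0, 1): a_0 = floor(sqrt(71)) = 8, since 8^2 = 64 <= 71 < 81 = 9^2.
Iterate m_{i+1} = d_i*a_i - m_i, d_{i+1} = (71 - m_{i+1}^2)/d_i, a_{i+1} = floor((a_0 + m_{i+1})/d_{i+1}):
  m_1 = 1*8 - 0 = 8, d_1 = (71 - 8^2)/1 = 7/1 = 7, a_1 = floor((8 + 8)/7) = 2.
  m_2 = 7*2 - 8 = 6, d_2 = (71 - 6^2)/7 = 35/7 = 5, a_2 = floor((8 + 6)/5) = 2.
  m_3 = 5*2 - 6 = 4, d_3 = (71 - 4^2)/5 = 55/5 = 11, a_3 = floor((8 + 4)/11) = 1.
  m_4 = 11*1 - 4 = 7, d_4 = (71 - 7^2)/11 = 22/11 = 2, a_4 = floor((8 + 7)/2) = 7.
  m_5 = 2*7 - 7 = 7, d_5 = (71 - 7^2)/2 = 22/2 = 11, a_5 = floor((8 + 7)/11) = 1.
  m_6 = 11*1 - 7 = 4, d_6 = (71 - 4^2)/11 = 55/11 = 5, a_6 = floor((8 + 4)/5) = 2.
  m_7 = 5*2 - 4 = 6, d_7 = (71 - 6^2)/5 = 35/5 = 7, a_7 = floor((8 + 6)/7) = 2.
  m_8 = 7*2 - 6 = 8, d_8 = (71 - 8^2)/7 = 7/7 = 1, a_8 = floor((8 + 8)/1) = 16.
  m_9 = 1*16 - 8 = 8, d_9 = (71 - 8^2)/1 = 7/1 = 7: (m_9, d_9) = (m_1, d_1) = (8, 7), so from here the quotients repeat a_1, ..., a_8; the period length is 8.
So sqrt(71) = [8; (2, 2, 1, 7, 1, 2, 2, 16)] with period length k = 8.
k is even, so the fundamental solution of x^2 - 71y^2 = 1 is (p_{k-1}, q_{k-1}) = (p_7, q_7); compute convergents through index 7.
Convergents (p_i = a_i*p_{i-1} + p_{i-2}, q_i = a_i*q_{i-1} + q_{i-2} with p_{-2}=0, p_{-1}=1, q_{-2}=1, q_{-1}=0):
  i=0: a_0=8, p_0 = 8*1 + 0 = 8, q_0 = 8*0 + 1 = 1.
  i=1: a_1=2, p_1 = 2*8 + 1 = 17, q_1 = 2*1 + 0 = 2.
  i=2: a_2=2, p_2 = 2*17 + 8 = 42, q_2 = 2*2 + 1 = 5.
  i=3: a_3=1, p_3 = 1*42 + 17 = 59, q_3 = 1*5 + 2 = 7.
  i=4: a_4=7, p_4 = 7*59 + 42 = 455, q_4 = 7*7 + 5 = 54.
  i=5: a_5=1, p_5 = 1*455 + 59 = 514, q_5 = 1*54 + 7 = 61.
  i=6: a_6=2, p_6 = 2*514 + 455 = 1483, q_6 = 2*61 + 54 = 176.
  i=7: a_7=2, p_7 = 2*1483 + 514 = 3480, q_7 = 2*176 + 61 = 413.
Check: 3480^2 - 71*413^2 = 12110400 - 12110399 = 1, so (x, y) = (3480, 413) solves the equation, and by the theorem it is the least positive solution.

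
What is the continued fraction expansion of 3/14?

Run the Euclidean algorithm on 3 and 14; the successive quotients are the partial quotients a_0, a_1, ... (each step inverts the fractional part left over by the previous one):
  3 = 0*14 + 3, so a_0 = 0.
  14 = 4*3 + 2, so a_1 = 4.
  3 = 1*2 + 1, so a_2 = 1.
  2 = 2*1 + 0, so a_3 = 2.
The remainder reaches 0 after 4 divisions, so the expansion has 4 partial quotients, read off in order.

[0; 4, 1, 2]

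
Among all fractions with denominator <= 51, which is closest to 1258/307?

Expand x = 1258/307 as a continued fraction with the Euclidean algorithm:
  1258 = 4*307 + 30, so a_0 = 4.
  307 = 10*30 + 7, so a_1 = 10.
  30 = 4*7 + 2, so a_2 = 4.
  7 = 3*2 + 1, so a_3 = 3.
  2 = 2*1 + 0, so a_4 = 2.
so x = [4; 10, 4, 3, 2].
Convergents (p_i = a_i*p_{i-1} + p_{i-2}, q_i = a_i*q_{i-1} + q_{i-2} with p_{-2}=0, p_{-1}=1, q_{-2}=1, q_{-1}=0), until the denominator exceeds 51:
  i=0: a_0=4, p_0 = 4*1 + 0 = 4, q_0 = 4*0 + 1 = 1.
  i=1: a_1=10, p_1 = 10*4 + 1 = 41, q_1 = 10*1 + 0 = 10.
  i=2: a_2=4, p_2 = 4*41 + 4 = 168, q_2 = 4*10 + 1 = 41.
  i=3: a_3=3, p_3 = 3*168 + 41 = 545, q_3 = 3*41 + 10 = 133.
q_3 = 133 > 51, so the last convergent with denominator <= 51 is p_2/q_2 = 168/41.
The closest fraction with denominator <= 51 is either p_2/q_2 or the intermediate fraction (k*p_2 + p_1)/(k*q_2 + q_1) with the largest k >= 1 whose denominator stays <= 51; these approach x as k grows, and every other convergent or intermediate fraction in range is farther away.
Largest k: floor((51 - q_1)/q_2) = floor((51 - 10)/41) = 1.
That gives (1*168 + 41)/(1*41 + 10) = 209/51.
Compare the errors: |x - 168/41| = |1258*41 - 168*307|/(307*41) = 2/12587, and |x - 209/51| = |1258*51 - 209*307|/(307*51) = 5/15657.
Cross-multiplying, 2*15657 = 31314 < 62935 = 5*12587, so 2/12587 is smaller: the convergent 168/41 is closer to x than 209/51.

168/41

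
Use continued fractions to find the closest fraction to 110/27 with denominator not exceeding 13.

Expand x = 110/27 as a continued fraction with the Euclidean algorithm:
  110 = 4*27 + 2, so a_0 = 4.
  27 = 13*2 + 1, so a_1 = 13.
  2 = 2*1 + 0, so a_2 = 2.
so x = [4; 13, 2].
Convergents (p_i = a_i*p_{i-1} + p_{i-2}, q_i = a_i*q_{i-1} + q_{i-2} with p_{-2}=0, p_{-1}=1, q_{-2}=1, q_{-1}=0), until the denominator exceeds 13:
  i=0: a_0=4, p_0 = 4*1 + 0 = 4, q_0 = 4*0 + 1 = 1.
  i=1: a_1=13, p_1 = 13*4 + 1 = 53, q_1 = 13*1 + 0 = 13.
  i=2: a_2=2, p_2 = 2*53 + 4 = 110, q_2 = 2*13 + 1 = 27.
q_2 = 27 > 13, so the last convergent with denominator <= 13 is p_1/q_1 = 53/13.
The closest fraction with denominator <= 13 is either p_1/q_1 or the intermediate fraction (k*p_1 + p_0)/(k*q_1 + q_0) with the largest k >= 1 whose denominator stays <= 13; these approach x as k grows, and every other convergent or intermediate fraction in range is farther away.
Largest k: floor((13 - q_0)/q_1) = floor((13 - 1)/13) = 0.
Since k = 0, no intermediate fraction beyond p_1/q_1 has denominator <= 13, so the convergent 53/13 is the closest (its error is |110*13 - 53*27|/(27*13) = 1/351).

53/13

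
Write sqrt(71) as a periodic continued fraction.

[8; (2, 2, 1, 7, 1, 2, 2, 16)]

Write x_i = (sqrt(71) + m_i)/d_i with (m_0, d_0) = (0, 1). a_0 = floor(sqrt(71)) = 8, since 8^2 = 64 <= 71 < 81 = 9^2.
Iterate m_{i+1} = d_i*a_i - m_i, d_{i+1} = (71 - m_{i+1}^2)/d_i, a_{i+1} = floor((a_0 + m_{i+1})/d_{i+1}):
  m_1 = 1*8 - 0 = 8, d_1 = (71 - 8^2)/1 = 7/1 = 7, a_1 = floor((8 + 8)/7) = 2.
  m_2 = 7*2 - 8 = 6, d_2 = (71 - 6^2)/7 = 35/7 = 5, a_2 = floor((8 + 6)/5) = 2.
  m_3 = 5*2 - 6 = 4, d_3 = (71 - 4^2)/5 = 55/5 = 11, a_3 = floor((8 + 4)/11) = 1.
  m_4 = 11*1 - 4 = 7, d_4 = (71 - 7^2)/11 = 22/11 = 2, a_4 = floor((8 + 7)/2) = 7.
  m_5 = 2*7 - 7 = 7, d_5 = (71 - 7^2)/2 = 22/2 = 11, a_5 = floor((8 + 7)/11) = 1.
  m_6 = 11*1 - 7 = 4, d_6 = (71 - 4^2)/11 = 55/11 = 5, a_6 = floor((8 + 4)/5) = 2.
  m_7 = 5*2 - 4 = 6, d_7 = (71 - 6^2)/5 = 35/5 = 7, a_7 = floor((8 + 6)/7) = 2.
  m_8 = 7*2 - 6 = 8, d_8 = (71 - 8^2)/7 = 7/7 = 1, a_8 = floor((8 + 8)/1) = 16.
  m_9 = 1*16 - 8 = 8, d_9 = (71 - 8^2)/1 = 7/1 = 7: (m_9, d_9) = (m_1, d_1) = (8, 7), so from here the quotients repeat a_1, ..., a_8; the period length is 8.
Hence the expansion of sqrt(71) is a_0 = 8 followed by the repeating block 2, 2, 1, 7, 1, 2, 2, 16 (period 8).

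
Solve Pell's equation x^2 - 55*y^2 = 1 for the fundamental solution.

(x, y) = (89, 12)

First expand sqrt(55) as a continued fraction. With x_i = (sqrt(55) + m_i)/d_i and (m_0, d_0) = (0, 1): a_0 = floor(sqrt(55)) = 7, since 7^2 = 49 <= 55 < 64 = 8^2.
Iterate m_{i+1} = d_i*a_i - m_i, d_{i+1} = (55 - m_{i+1}^2)/d_i, a_{i+1} = floor((a_0 + m_{i+1})/d_{i+1}):
  m_1 = 1*7 - 0 = 7, d_1 = (55 - 7^2)/1 = 6/1 = 6, a_1 = floor((7 + 7)/6) = 2.
  m_2 = 6*2 - 7 = 5, d_2 = (55 - 5^2)/6 = 30/6 = 5, a_2 = floor((7 + 5)/5) = 2.
  m_3 = 5*2 - 5 = 5, d_3 = (55 - 5^2)/5 = 30/5 = 6, a_3 = floor((7 + 5)/6) = 2.
  m_4 = 6*2 - 5 = 7, d_4 = (55 - 7^2)/6 = 6/6 = 1, a_4 = floor((7 + 7)/1) = 14.
  m_5 = 1*14 - 7 = 7, d_5 = (55 - 7^2)/1 = 6/1 = 6: (m_5, d_5) = (m_1, d_1) = (7, 6), so from here the quotients repeat a_1, ..., a_4; the period length is 4.
So sqrt(55) = [7; (2, 2, 2, 14)] with period length k = 4.
k is even, so the fundamental solution of x^2 - 55y^2 = 1 is (p_{k-1}, q_{k-1}) = (p_3, q_3); compute convergents through index 3.
Convergents (p_i = a_i*p_{i-1} + p_{i-2}, q_i = a_i*q_{i-1} + q_{i-2} with p_{-2}=0, p_{-1}=1, q_{-2}=1, q_{-1}=0):
  i=0: a_0=7, p_0 = 7*1 + 0 = 7, q_0 = 7*0 + 1 = 1.
  i=1: a_1=2, p_1 = 2*7 + 1 = 15, q_1 = 2*1 + 0 = 2.
  i=2: a_2=2, p_2 = 2*15 + 7 = 37, q_2 = 2*2 + 1 = 5.
  i=3: a_3=2, p_3 = 2*37 + 15 = 89, q_3 = 2*5 + 2 = 12.
Check: 89^2 - 55*12^2 = 7921 - 7920 = 1, so (x, y) = (89, 12) solves the equation, and by the theorem it is the least positive solution.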